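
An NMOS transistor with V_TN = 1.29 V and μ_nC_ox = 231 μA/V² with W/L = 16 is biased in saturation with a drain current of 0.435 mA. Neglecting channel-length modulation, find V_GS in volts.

V_GS = 1.78 V

k_n = μ_nC_ox · (W/L) = 3.696 mA/V².
In saturation I_D = ½ k_n (V_GS − V_TN)², so V_GS − V_TN = √(2 I_D / k_n) = √(2 × 0.435 / 3.696) = 0.485 V.
V_GS = 1.29 + 0.485 = 1.78 V.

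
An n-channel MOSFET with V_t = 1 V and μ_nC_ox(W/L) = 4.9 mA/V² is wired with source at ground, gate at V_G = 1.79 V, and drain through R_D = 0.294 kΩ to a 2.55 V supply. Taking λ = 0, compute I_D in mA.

I_D = 1.53 mA

V_GS = V_G = 1.79 V, so V_ov = 1.79 − 1 = 0.79 V.
Assume saturation: I_D = ½ k_n V_ov² = 0.5 × 4.9 × 0.79² = 1.53 mA, giving V_DS = V_DD − I_D R_D = 2.55 − 1.53 × 0.294 = 2.1 V.
V_DS = 2.1 V ≥ V_ov = 0.79 V, confirming saturation.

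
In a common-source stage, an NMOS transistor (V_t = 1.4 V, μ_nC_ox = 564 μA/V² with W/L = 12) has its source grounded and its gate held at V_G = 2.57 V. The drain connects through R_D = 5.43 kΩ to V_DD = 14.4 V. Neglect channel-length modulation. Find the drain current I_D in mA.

V_GS = V_G = 2.57 V, so V_ov = 2.57 − 1.4 = 1.17 V.
k_n = μ_nC_ox · (W/L) = 6.768 mA/V².
Assume saturation: I_D = ½ k_n V_ov² = 0.5 × 6.768 × 1.17² = 4.63 mA, giving V_DS = V_DD − I_D R_D = 14.4 − 4.63 × 5.43 = -10.8 V.
But -10.8 V < V_ov = 1.17 V, so the device is actually in triode.
In triode I_D = k_n[V_ov V_DS − ½ V_DS²] and I_D = (V_DD − V_DS)/R_D. Equating: 18.4 V_DS² − 44 V_DS + 14.4 = 0, giving V_DS = 0.391 V (the root below V_ov).
I_D = (14.4 − 0.391) / 5.43 = 2.58 mA.

I_D = 2.58 mA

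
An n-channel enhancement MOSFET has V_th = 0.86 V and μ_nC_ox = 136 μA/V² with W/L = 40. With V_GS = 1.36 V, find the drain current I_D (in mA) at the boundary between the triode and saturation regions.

I_D = 0.680 mA

At the boundary V_DS = V_ov = V_GS − V_th = 1.36 − 0.86 = 0.5 V.
k_n = μ_nC_ox · (W/L) = 5.44 mA/V².
I_D = ½ k_n V_ov² = 0.5 × 5.44 × 0.5² = 0.68 mA.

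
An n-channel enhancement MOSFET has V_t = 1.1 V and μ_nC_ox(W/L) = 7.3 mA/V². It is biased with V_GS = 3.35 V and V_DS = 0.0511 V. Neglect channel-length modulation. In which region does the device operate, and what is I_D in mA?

Triode; I_D = 0.830 mA

V_ov = V_GS − V_t = 3.35 − 1.1 = 2.25 V.
Since V_DS = 0.0511 V < V_ov = 2.25 V, the device is in the triode region.
I_D = k_n [V_ov · V_DS − ½ V_DS²] = 7.3 × [2.25 × 0.0511 − 0.5 × 0.0511²] = 0.83 mA.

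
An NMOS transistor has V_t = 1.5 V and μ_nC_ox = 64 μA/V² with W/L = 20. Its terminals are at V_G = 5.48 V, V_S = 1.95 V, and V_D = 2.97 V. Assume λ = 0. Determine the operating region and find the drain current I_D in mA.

V_GS = V_G − V_S = 5.48 − 1.95 = 3.53 V; V_DS = V_D − V_S = 2.97 − 1.95 = 1.02 V.
k_n = μ_nC_ox · (W/L) = 1.28 mA/V².
V_ov = V_GS − V_t = 3.53 − 1.5 = 2.03 V.
Since V_DS = 1.02 V < V_ov = 2.03 V, the device is in the triode region.
I_D = k_n [V_ov · V_DS − ½ V_DS²] = 1.28 × [2.03 × 1.02 − 0.5 × 1.02²] = 1.98 mA.

Triode; I_D = 1.98 mA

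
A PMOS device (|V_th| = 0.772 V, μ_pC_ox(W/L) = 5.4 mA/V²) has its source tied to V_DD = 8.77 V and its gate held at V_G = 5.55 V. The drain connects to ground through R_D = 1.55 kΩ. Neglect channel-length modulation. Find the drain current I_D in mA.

V_SG = V_DD − V_G = 8.77 − 5.55 = 3.22 V, so V_ov = 3.22 − 0.772 = 2.45 V.
Assume saturation: I_D = ½ k_p V_ov² = 0.5 × 5.4 × 2.45² = 16.2 mA, giving V_SD = V_DD − I_D R_D = 8.77 − 16.2 × 1.55 = -16.3 V.
But -16.3 V < V_ov = 2.45 V, so the device is actually in triode.
In triode I_D = k_p[V_ov V_SD − ½ V_SD²] and I_D = (V_DD − V_SD)/R_D. Equating: 4.19 V_SD² − 21.49 V_SD + 8.77 = 0, giving V_SD = 0.447 V (the root below V_ov).
I_D = (8.77 − 0.447) / 1.55 = 5.37 mA.

I_D = 5.37 mA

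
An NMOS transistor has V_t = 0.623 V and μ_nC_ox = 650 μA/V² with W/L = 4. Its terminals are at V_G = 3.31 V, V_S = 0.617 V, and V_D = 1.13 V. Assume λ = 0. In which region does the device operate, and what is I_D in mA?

V_GS = V_G − V_S = 3.31 − 0.617 = 2.69 V; V_DS = V_D − V_S = 1.13 − 0.617 = 0.513 V.
k_n = μ_nC_ox · (W/L) = 2.6 mA/V².
V_ov = V_GS − V_t = 2.69 − 0.623 = 2.07 V.
Since V_DS = 0.513 V < V_ov = 2.07 V, the device is in the triode region.
I_D = k_n [V_ov · V_DS − ½ V_DS²] = 2.6 × [2.07 × 0.513 − 0.5 × 0.513²] = 2.42 mA.

Triode; I_D = 2.42 mA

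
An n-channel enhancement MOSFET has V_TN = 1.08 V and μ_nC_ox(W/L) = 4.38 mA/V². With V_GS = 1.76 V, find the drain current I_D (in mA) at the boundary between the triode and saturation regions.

At the boundary V_DS = V_ov = V_GS − V_TN = 1.76 − 1.08 = 0.68 V.
I_D = ½ k_n V_ov² = 0.5 × 4.38 × 0.68² = 1.01 mA.

I_D = 1.01 mA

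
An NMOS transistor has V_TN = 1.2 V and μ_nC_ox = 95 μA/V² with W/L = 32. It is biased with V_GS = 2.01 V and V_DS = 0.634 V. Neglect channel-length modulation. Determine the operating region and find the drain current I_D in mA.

k_n = μ_nC_ox · (W/L) = 3.04 mA/V².
V_ov = V_GS − V_TN = 2.01 − 1.2 = 0.81 V.
Since V_DS = 0.634 V < V_ov = 0.81 V, the device is in the triode region.
I_D = k_n [V_ov · V_DS − ½ V_DS²] = 3.04 × [0.81 × 0.634 − 0.5 × 0.634²] = 0.95 mA.

Triode; I_D = 0.950 mA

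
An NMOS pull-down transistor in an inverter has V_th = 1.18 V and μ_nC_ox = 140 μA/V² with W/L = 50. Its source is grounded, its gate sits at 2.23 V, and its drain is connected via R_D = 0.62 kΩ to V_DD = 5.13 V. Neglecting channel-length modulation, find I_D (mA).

I_D = 3.86 mA

V_GS = V_G = 2.23 V, so V_ov = 2.23 − 1.18 = 1.05 V.
k_n = μ_nC_ox · (W/L) = 7 mA/V².
Assume saturation: I_D = ½ k_n V_ov² = 0.5 × 7 × 1.05² = 3.86 mA, giving V_DS = V_DD − I_D R_D = 5.13 − 3.86 × 0.62 = 2.74 V.
V_DS = 2.74 V ≥ V_ov = 1.05 V, confirming saturation.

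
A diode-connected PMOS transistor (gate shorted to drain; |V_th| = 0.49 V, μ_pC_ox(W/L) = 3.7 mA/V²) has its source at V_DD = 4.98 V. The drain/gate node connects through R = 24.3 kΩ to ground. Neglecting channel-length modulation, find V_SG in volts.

V_SG = 0.795 V

With gate tied to drain, V_SG = V_SD ≥ V_SG − |V_th|, so the device is in saturation.
KCL at the drain: ½ k_p (V_SG − |V_th|)² = (V_DD − V_SG)/R.
Let x = V_SG − 0.49. Then 45 x² + x − 4.49 = 0, giving x = 0.305 V (positive root), so V_SG = 0.795 V.
I_D = (V_DD − V_SG)/R = (4.98 − 0.795) / 24.3 = 0.172 mA.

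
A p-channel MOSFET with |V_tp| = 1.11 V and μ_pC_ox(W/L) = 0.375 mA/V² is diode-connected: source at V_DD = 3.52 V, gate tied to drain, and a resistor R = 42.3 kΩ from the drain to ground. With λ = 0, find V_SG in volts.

With gate tied to drain, V_SG = V_SD ≥ V_SG − |V_tp|, so the device is in saturation.
KCL at the drain: ½ k_p (V_SG − |V_tp|)² = (V_DD − V_SG)/R.
Let x = V_SG − 1.11. Then 7.93 x² + x − 2.41 = 0, giving x = 0.492 V (positive root), so V_SG = 1.6 V.
I_D = (V_DD − V_SG)/R = (3.52 − 1.6) / 42.3 = 0.0453 mA.

V_SG = 1.60 V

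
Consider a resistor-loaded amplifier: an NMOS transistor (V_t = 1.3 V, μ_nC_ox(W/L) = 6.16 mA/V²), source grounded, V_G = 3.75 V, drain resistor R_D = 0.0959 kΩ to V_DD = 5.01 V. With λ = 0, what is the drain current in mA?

V_GS = V_G = 3.75 V, so V_ov = 3.75 − 1.3 = 2.45 V.
Assume saturation: I_D = ½ k_n V_ov² = 0.5 × 6.16 × 2.45² = 18.5 mA, giving V_DS = V_DD − I_D R_D = 5.01 − 18.5 × 0.0959 = 3.24 V.
V_DS = 3.24 V ≥ V_ov = 2.45 V, confirming saturation.

I_D = 18.5 mA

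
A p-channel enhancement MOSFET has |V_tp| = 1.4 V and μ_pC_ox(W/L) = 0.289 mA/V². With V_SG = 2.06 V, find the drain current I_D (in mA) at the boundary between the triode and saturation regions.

I_D = 0.0629 mA

At the boundary V_SD = V_ov = V_SG − |V_tp| = 2.06 − 1.4 = 0.66 V.
I_D = ½ k_p V_ov² = 0.5 × 0.289 × 0.66² = 0.0629 mA.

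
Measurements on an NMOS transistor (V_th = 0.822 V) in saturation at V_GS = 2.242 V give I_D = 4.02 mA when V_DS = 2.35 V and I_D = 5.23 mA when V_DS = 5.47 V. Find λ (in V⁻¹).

With V_GS fixed, I_D ∝ (1 + λ V_DS) in saturation, so I_D2/I_D1 = (1 + λ V_DS2)/(1 + λ V_DS1).
5.23/4.02 = 1.301 = (1 + 5.47 λ)/(1 + 2.35 λ).
Solving: λ (I_D1 V_DS2 − I_D2 V_DS1) = I_D2 − I_D1, so λ = (5.23 − 4.02) / (4.02 × 5.47 − 5.23 × 2.35) = 1.21 / 9.7 = 0.125 V⁻¹.

λ = 0.125 V⁻¹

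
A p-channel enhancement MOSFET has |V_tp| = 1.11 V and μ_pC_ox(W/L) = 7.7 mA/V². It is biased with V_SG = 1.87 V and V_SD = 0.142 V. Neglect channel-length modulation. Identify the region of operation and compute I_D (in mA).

V_ov = V_SG − |V_tp| = 1.87 − 1.11 = 0.76 V.
Since V_SD = 0.142 V < V_ov = 0.76 V, the device is in the triode region.
I_D = k_p [V_ov · V_SD − ½ V_SD²] = 7.7 × [0.76 × 0.142 − 0.5 × 0.142²] = 0.753 mA.

Triode; I_D = 0.753 mA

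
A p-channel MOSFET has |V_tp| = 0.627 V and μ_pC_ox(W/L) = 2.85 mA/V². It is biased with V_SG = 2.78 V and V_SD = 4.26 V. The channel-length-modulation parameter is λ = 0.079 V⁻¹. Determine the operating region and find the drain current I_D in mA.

V_ov = V_SG − |V_tp| = 2.78 − 0.627 = 2.15 V.
Since V_SD = 4.26 V ≥ V_ov = 2.15 V, the device is in saturation.
I_D = ½ k_p V_ov² (1 + λ V_SD) = 0.5 × 2.85 × 2.15² × (1 + 0.079 × 4.26) = 8.83 mA.

Saturation; I_D = 8.83 mA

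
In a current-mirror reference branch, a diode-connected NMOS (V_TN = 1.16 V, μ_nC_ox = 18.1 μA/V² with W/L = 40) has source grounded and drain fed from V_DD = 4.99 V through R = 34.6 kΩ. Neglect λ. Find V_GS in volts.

With gate tied to drain, V_GS = V_DS ≥ V_GS − V_TN, so the device is in saturation.
k_n = μ_nC_ox · (W/L) = 0.724 mA/V².
KCL at the drain: ½ k_n (V_GS − V_TN)² = (V_DD − V_GS)/R.
Let x = V_GS − 1.16. Then 12.5 x² + x − 3.83 = 0, giving x = 0.514 V (positive root), so V_GS = 1.67 V.
I_D = (V_DD − V_GS)/R = (4.99 − 1.67) / 34.6 = 0.0958 mA.

V_GS = 1.67 V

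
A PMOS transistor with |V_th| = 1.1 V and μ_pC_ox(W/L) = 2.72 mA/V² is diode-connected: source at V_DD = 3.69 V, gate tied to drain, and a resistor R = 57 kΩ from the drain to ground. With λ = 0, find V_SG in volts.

With gate tied to drain, V_SG = V_SD ≥ V_SG − |V_th|, so the device is in saturation.
KCL at the drain: ½ k_p (V_SG − |V_th|)² = (V_DD − V_SG)/R.
Let x = V_SG − 1.1. Then 77.5 x² + x − 2.59 = 0, giving x = 0.176 V (positive root), so V_SG = 1.28 V.
I_D = (V_DD − V_SG)/R = (3.69 − 1.28) / 57 = 0.0423 mA.

V_SG = 1.28 V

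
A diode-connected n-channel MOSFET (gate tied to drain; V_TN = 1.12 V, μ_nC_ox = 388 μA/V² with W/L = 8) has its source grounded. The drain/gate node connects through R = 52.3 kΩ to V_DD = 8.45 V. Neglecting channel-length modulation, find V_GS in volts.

With gate tied to drain, V_GS = V_DS ≥ V_GS − V_TN, so the device is in saturation.
k_n = μ_nC_ox · (W/L) = 3.104 mA/V².
KCL at the drain: ½ k_n (V_GS − V_TN)² = (V_DD − V_GS)/R.
Let x = V_GS − 1.12. Then 81.2 x² + x − 7.33 = 0, giving x = 0.294 V (positive root), so V_GS = 1.41 V.
I_D = (V_DD − V_GS)/R = (8.45 − 1.41) / 52.3 = 0.135 mA.

V_GS = 1.41 V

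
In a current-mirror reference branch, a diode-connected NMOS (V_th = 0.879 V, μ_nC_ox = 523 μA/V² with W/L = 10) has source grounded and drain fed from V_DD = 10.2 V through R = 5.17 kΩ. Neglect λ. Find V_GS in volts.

With gate tied to drain, V_GS = V_DS ≥ V_GS − V_th, so the device is in saturation.
k_n = μ_nC_ox · (W/L) = 5.23 mA/V².
KCL at the drain: ½ k_n (V_GS − V_th)² = (V_DD − V_GS)/R.
Let x = V_GS − 0.879. Then 13.5 x² + x − 9.321 = 0, giving x = 0.794 V (positive root), so V_GS = 1.67 V.
I_D = (V_DD − V_GS)/R = (10.2 − 1.67) / 5.17 = 1.65 mA.

V_GS = 1.67 V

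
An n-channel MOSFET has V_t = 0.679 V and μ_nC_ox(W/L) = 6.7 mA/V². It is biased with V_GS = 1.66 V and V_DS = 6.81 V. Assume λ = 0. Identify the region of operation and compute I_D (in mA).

Saturation; I_D = 3.22 mA

V_ov = V_GS − V_t = 1.66 − 0.679 = 0.981 V.
Since V_DS = 6.81 V ≥ V_ov = 0.981 V, the device is in saturation.
I_D = ½ k_n V_ov² = 0.5 × 6.7 × 0.981² = 3.22 mA.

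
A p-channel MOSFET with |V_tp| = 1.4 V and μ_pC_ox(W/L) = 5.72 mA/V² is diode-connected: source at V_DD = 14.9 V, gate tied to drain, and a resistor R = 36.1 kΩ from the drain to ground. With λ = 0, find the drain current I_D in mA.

With gate tied to drain, V_SG = V_SD ≥ V_SG − |V_tp|, so the device is in saturation.
KCL at the drain: ½ k_p (V_SG − |V_tp|)² = (V_DD − V_SG)/R.
Let x = V_SG − 1.4. Then 103 x² + x − 13.5 = 0, giving x = 0.357 V (positive root), so V_SG = 1.76 V.
I_D = (V_DD − V_SG)/R = (14.9 − 1.76) / 36.1 = 0.364 mA.

I_D = 0.364 mA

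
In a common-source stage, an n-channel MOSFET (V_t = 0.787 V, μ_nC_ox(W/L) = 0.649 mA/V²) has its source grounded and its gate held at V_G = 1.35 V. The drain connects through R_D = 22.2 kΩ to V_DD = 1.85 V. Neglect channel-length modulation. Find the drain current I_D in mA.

I_D = 0.0719 mA

V_GS = V_G = 1.35 V, so V_ov = 1.35 − 0.787 = 0.563 V.
Assume saturation: I_D = ½ k_n V_ov² = 0.5 × 0.649 × 0.563² = 0.103 mA, giving V_DS = V_DD − I_D R_D = 1.85 − 0.103 × 22.2 = -0.433 V.
But -0.433 V < V_ov = 0.563 V, so the device is actually in triode.
In triode I_D = k_n[V_ov V_DS − ½ V_DS²] and I_D = (V_DD − V_DS)/R_D. Equating: 7.2 V_DS² − 9.112 V_DS + 1.85 = 0, giving V_DS = 0.254 V (the root below V_ov).
I_D = (1.85 − 0.254) / 22.2 = 0.0719 mA.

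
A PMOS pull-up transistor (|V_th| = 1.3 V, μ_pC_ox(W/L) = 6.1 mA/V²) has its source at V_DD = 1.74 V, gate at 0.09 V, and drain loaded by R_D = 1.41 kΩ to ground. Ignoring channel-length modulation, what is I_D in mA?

I_D = 0.374 mA

V_SG = V_DD − V_G = 1.74 − 0.09 = 1.65 V, so V_ov = 1.65 − 1.3 = 0.35 V.
Assume saturation: I_D = ½ k_p V_ov² = 0.5 × 6.1 × 0.35² = 0.374 mA, giving V_SD = V_DD − I_D R_D = 1.74 − 0.374 × 1.41 = 1.21 V.
V_SD = 1.21 V ≥ V_ov = 0.35 V, confirming saturation.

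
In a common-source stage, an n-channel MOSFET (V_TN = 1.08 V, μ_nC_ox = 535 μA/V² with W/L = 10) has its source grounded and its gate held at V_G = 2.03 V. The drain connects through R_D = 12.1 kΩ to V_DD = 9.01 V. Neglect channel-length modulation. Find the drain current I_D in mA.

I_D = 0.732 mA

V_GS = V_G = 2.03 V, so V_ov = 2.03 − 1.08 = 0.95 V.
k_n = μ_nC_ox · (W/L) = 5.35 mA/V².
Assume saturation: I_D = ½ k_n V_ov² = 0.5 × 5.35 × 0.95² = 2.41 mA, giving V_DS = V_DD − I_D R_D = 9.01 − 2.41 × 12.1 = -20.2 V.
But -20.2 V < V_ov = 0.95 V, so the device is actually in triode.
In triode I_D = k_n[V_ov V_DS − ½ V_DS²] and I_D = (V_DD − V_DS)/R_D. Equating: 32.4 V_DS² − 62.5 V_DS + 9.01 = 0, giving V_DS = 0.157 V (the root below V_ov).
I_D = (9.01 − 0.157) / 12.1 = 0.732 mA.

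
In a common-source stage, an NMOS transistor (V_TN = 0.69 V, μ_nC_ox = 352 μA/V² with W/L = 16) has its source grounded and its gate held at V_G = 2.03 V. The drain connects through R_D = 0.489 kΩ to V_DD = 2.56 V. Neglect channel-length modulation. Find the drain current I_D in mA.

I_D = 3.84 mA

V_GS = V_G = 2.03 V, so V_ov = 2.03 − 0.69 = 1.34 V.
k_n = μ_nC_ox · (W/L) = 5.632 mA/V².
Assume saturation: I_D = ½ k_n V_ov² = 0.5 × 5.632 × 1.34² = 5.06 mA, giving V_DS = V_DD − I_D R_D = 2.56 − 5.06 × 0.489 = 0.0874 V.
But 0.0874 V < V_ov = 1.34 V, so the device is actually in triode.
In triode I_D = k_n[V_ov V_DS − ½ V_DS²] and I_D = (V_DD − V_DS)/R_D. Equating: 1.38 V_DS² − 4.69 V_DS + 2.56 = 0, giving V_DS = 0.683 V (the root below V_ov).
I_D = (2.56 − 0.683) / 0.489 = 3.84 mA.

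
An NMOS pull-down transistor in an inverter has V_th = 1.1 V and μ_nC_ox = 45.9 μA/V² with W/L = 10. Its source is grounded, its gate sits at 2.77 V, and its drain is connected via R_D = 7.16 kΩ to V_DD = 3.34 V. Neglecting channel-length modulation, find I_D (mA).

I_D = 0.381 mA

V_GS = V_G = 2.77 V, so V_ov = 2.77 − 1.1 = 1.67 V.
k_n = μ_nC_ox · (W/L) = 0.459 mA/V².
Assume saturation: I_D = ½ k_n V_ov² = 0.5 × 0.459 × 1.67² = 0.64 mA, giving V_DS = V_DD − I_D R_D = 3.34 − 0.64 × 7.16 = -1.24 V.
But -1.24 V < V_ov = 1.67 V, so the device is actually in triode.
In triode I_D = k_n[V_ov V_DS − ½ V_DS²] and I_D = (V_DD − V_DS)/R_D. Equating: 1.64 V_DS² − 6.488 V_DS + 3.34 = 0, giving V_DS = 0.609 V (the root below V_ov).
I_D = (3.34 − 0.609) / 7.16 = 0.381 mA.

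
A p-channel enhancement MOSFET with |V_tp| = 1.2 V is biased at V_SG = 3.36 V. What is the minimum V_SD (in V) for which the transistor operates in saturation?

The boundary between triode and saturation is V_SD = V_SG − |V_tp| = V_ov.
V_ov = 3.36 − 1.2 = 2.16 V.

V_SD,sat = 2.16 V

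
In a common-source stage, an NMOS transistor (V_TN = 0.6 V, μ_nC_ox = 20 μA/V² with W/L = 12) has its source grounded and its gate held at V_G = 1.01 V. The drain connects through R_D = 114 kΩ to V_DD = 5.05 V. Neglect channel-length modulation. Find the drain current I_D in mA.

V_GS = V_G = 1.01 V, so V_ov = 1.01 − 0.6 = 0.41 V.
k_n = μ_nC_ox · (W/L) = 0.24 mA/V².
Assume saturation: I_D = ½ k_n V_ov² = 0.5 × 0.24 × 0.41² = 0.0202 mA, giving V_DS = V_DD − I_D R_D = 5.05 − 0.0202 × 114 = 2.75 V.
V_DS = 2.75 V ≥ V_ov = 0.41 V, confirming saturation.

I_D = 0.0202 mA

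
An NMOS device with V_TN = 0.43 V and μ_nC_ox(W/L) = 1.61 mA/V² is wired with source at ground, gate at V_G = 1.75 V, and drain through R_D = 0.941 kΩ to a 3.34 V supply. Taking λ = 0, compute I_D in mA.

I_D = 1.40 mA

V_GS = V_G = 1.75 V, so V_ov = 1.75 − 0.43 = 1.32 V.
Assume saturation: I_D = ½ k_n V_ov² = 0.5 × 1.61 × 1.32² = 1.4 mA, giving V_DS = V_DD − I_D R_D = 3.34 − 1.4 × 0.941 = 2.02 V.
V_DS = 2.02 V ≥ V_ov = 1.32 V, confirming saturation.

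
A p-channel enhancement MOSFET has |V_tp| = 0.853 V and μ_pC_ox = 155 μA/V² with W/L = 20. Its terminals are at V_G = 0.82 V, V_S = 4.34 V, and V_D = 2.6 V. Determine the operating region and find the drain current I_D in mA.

Triode; I_D = 9.69 mA

V_SG = V_S − V_G = 4.34 − 0.82 = 3.52 V; V_SD = V_S − V_D = 4.34 − 2.6 = 1.74 V.
k_p = μ_pC_ox · (W/L) = 3.1 mA/V².
V_ov = V_SG − |V_tp| = 3.52 − 0.853 = 2.67 V.
Since V_SD = 1.74 V < V_ov = 2.67 V, the device is in the triode region.
I_D = k_p [V_ov · V_SD − ½ V_SD²] = 3.1 × [2.67 × 1.74 − 0.5 × 1.74²] = 9.69 mA.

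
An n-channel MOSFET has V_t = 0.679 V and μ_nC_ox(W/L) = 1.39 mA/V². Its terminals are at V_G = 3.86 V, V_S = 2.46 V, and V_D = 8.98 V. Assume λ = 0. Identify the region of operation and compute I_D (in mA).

Saturation; I_D = 0.361 mA

V_GS = V_G − V_S = 3.86 − 2.46 = 1.4 V; V_DS = V_D − V_S = 8.98 − 2.46 = 6.52 V.
V_ov = V_GS − V_t = 1.4 − 0.679 = 0.721 V.
Since V_DS = 6.52 V ≥ V_ov = 0.721 V, the device is in saturation.
I_D = ½ k_n V_ov² = 0.5 × 1.39 × 0.721² = 0.361 mA.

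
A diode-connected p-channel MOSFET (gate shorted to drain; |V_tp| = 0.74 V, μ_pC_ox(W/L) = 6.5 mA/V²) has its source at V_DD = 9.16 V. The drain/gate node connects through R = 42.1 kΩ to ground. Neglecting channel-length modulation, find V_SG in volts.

With gate tied to drain, V_SG = V_SD ≥ V_SG − |V_tp|, so the device is in saturation.
KCL at the drain: ½ k_p (V_SG − |V_tp|)² = (V_DD − V_SG)/R.
Let x = V_SG − 0.74. Then 137 x² + x − 8.42 = 0, giving x = 0.244 V (positive root), so V_SG = 0.984 V.
I_D = (V_DD − V_SG)/R = (9.16 − 0.984) / 42.1 = 0.194 mA.

V_SG = 0.984 V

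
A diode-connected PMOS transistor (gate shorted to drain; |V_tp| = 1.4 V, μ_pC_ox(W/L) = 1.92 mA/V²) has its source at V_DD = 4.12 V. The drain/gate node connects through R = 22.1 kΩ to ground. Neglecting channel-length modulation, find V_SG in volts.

V_SG = 1.74 V

With gate tied to drain, V_SG = V_SD ≥ V_SG − |V_tp|, so the device is in saturation.
KCL at the drain: ½ k_p (V_SG − |V_tp|)² = (V_DD − V_SG)/R.
Let x = V_SG − 1.4. Then 21.2 x² + x − 2.72 = 0, giving x = 0.335 V (positive root), so V_SG = 1.74 V.
I_D = (V_DD − V_SG)/R = (4.12 − 1.74) / 22.1 = 0.108 mA.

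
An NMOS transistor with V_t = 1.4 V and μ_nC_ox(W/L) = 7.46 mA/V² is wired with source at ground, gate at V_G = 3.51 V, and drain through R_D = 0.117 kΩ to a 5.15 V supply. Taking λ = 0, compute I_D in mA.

V_GS = V_G = 3.51 V, so V_ov = 3.51 − 1.4 = 2.11 V.
Assume saturation: I_D = ½ k_n V_ov² = 0.5 × 7.46 × 2.11² = 16.6 mA, giving V_DS = V_DD − I_D R_D = 5.15 − 16.6 × 0.117 = 3.21 V.
V_DS = 3.21 V ≥ V_ov = 2.11 V, confirming saturation.

I_D = 16.6 mA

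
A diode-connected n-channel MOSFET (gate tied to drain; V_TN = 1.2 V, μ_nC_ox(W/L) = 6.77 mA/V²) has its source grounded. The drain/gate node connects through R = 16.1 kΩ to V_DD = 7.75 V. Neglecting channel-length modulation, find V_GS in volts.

V_GS = 1.54 V

With gate tied to drain, V_GS = V_DS ≥ V_GS − V_TN, so the device is in saturation.
KCL at the drain: ½ k_n (V_GS − V_TN)² = (V_DD − V_GS)/R.
Let x = V_GS − 1.2. Then 54.5 x² + x − 6.55 = 0, giving x = 0.338 V (positive root), so V_GS = 1.54 V.
I_D = (V_DD − V_GS)/R = (7.75 − 1.54) / 16.1 = 0.386 mA.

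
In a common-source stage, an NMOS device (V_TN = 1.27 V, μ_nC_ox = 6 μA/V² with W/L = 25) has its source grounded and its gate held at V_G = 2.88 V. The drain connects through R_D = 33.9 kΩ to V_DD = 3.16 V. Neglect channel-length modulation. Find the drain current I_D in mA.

V_GS = V_G = 2.88 V, so V_ov = 2.88 − 1.27 = 1.61 V.
k_n = μ_nC_ox · (W/L) = 0.15 mA/V².
Assume saturation: I_D = ½ k_n V_ov² = 0.5 × 0.15 × 1.61² = 0.194 mA, giving V_DS = V_DD − I_D R_D = 3.16 − 0.194 × 33.9 = -3.43 V.
But -3.43 V < V_ov = 1.61 V, so the device is actually in triode.
In triode I_D = k_n[V_ov V_DS − ½ V_DS²] and I_D = (V_DD − V_DS)/R_D. Equating: 2.54 V_DS² − 9.187 V_DS + 3.16 = 0, giving V_DS = 0.385 V (the root below V_ov).
I_D = (3.16 − 0.385) / 33.9 = 0.0819 mA.

I_D = 0.0819 mA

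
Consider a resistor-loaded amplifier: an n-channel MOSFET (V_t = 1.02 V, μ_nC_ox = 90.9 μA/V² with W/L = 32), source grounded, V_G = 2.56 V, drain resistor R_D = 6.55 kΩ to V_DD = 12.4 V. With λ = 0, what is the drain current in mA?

V_GS = V_G = 2.56 V, so V_ov = 2.56 − 1.02 = 1.54 V.
k_n = μ_nC_ox · (W/L) = 2.909 mA/V².
Assume saturation: I_D = ½ k_n V_ov² = 0.5 × 2.909 × 1.54² = 3.45 mA, giving V_DS = V_DD − I_D R_D = 12.4 − 3.45 × 6.55 = -10.2 V.
But -10.2 V < V_ov = 1.54 V, so the device is actually in triode.
In triode I_D = k_n[V_ov V_DS − ½ V_DS²] and I_D = (V_DD − V_DS)/R_D. Equating: 9.53 V_DS² − 30.34 V_DS + 12.4 = 0, giving V_DS = 0.481 V (the root below V_ov).
I_D = (12.4 − 0.481) / 6.55 = 1.82 mA.

I_D = 1.82 mA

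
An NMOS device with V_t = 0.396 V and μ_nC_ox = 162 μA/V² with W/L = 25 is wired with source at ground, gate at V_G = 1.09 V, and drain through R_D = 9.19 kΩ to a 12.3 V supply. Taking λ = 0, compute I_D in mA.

V_GS = V_G = 1.09 V, so V_ov = 1.09 − 0.396 = 0.694 V.
k_n = μ_nC_ox · (W/L) = 4.05 mA/V².
Assume saturation: I_D = ½ k_n V_ov² = 0.5 × 4.05 × 0.694² = 0.975 mA, giving V_DS = V_DD − I_D R_D = 12.3 − 0.975 × 9.19 = 3.34 V.
V_DS = 3.34 V ≥ V_ov = 0.694 V, confirming saturation.

I_D = 0.975 mA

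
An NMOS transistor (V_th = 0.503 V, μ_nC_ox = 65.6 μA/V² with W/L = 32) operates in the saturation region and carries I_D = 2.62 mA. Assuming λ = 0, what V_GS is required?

V_GS = 2.08 V

k_n = μ_nC_ox · (W/L) = 2.099 mA/V².
In saturation I_D = ½ k_n (V_GS − V_th)², so V_GS − V_th = √(2 I_D / k_n) = √(2 × 2.62 / 2.099) = 1.58 V.
V_GS = 0.503 + 1.58 = 2.08 V.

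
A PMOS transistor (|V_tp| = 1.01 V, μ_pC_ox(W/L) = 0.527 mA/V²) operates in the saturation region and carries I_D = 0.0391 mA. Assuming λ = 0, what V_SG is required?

In saturation I_D = ½ k_p (V_SG − |V_tp|)², so V_SG − |V_tp| = √(2 I_D / k_p) = √(2 × 0.0391 / 0.527) = 0.385 V.
V_SG = 1.01 + 0.385 = 1.4 V.

V_SG = 1.40 V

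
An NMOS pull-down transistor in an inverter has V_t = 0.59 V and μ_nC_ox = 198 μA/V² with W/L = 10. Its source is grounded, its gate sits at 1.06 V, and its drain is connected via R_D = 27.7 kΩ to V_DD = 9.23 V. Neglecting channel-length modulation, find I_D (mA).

I_D = 0.219 mA

V_GS = V_G = 1.06 V, so V_ov = 1.06 − 0.59 = 0.47 V.
k_n = μ_nC_ox · (W/L) = 1.98 mA/V².
Assume saturation: I_D = ½ k_n V_ov² = 0.5 × 1.98 × 0.47² = 0.219 mA, giving V_DS = V_DD − I_D R_D = 9.23 − 0.219 × 27.7 = 3.17 V.
V_DS = 3.17 V ≥ V_ov = 0.47 V, confirming saturation.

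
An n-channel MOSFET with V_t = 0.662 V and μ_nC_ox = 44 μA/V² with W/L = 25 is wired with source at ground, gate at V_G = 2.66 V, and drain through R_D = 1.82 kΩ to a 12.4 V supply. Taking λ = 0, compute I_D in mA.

I_D = 2.20 mA

V_GS = V_G = 2.66 V, so V_ov = 2.66 − 0.662 = 2 V.
k_n = μ_nC_ox · (W/L) = 1.1 mA/V².
Assume saturation: I_D = ½ k_n V_ov² = 0.5 × 1.1 × 2² = 2.2 mA, giving V_DS = V_DD − I_D R_D = 12.4 − 2.2 × 1.82 = 8.4 V.
V_DS = 8.4 V ≥ V_ov = 2 V, confirming saturation.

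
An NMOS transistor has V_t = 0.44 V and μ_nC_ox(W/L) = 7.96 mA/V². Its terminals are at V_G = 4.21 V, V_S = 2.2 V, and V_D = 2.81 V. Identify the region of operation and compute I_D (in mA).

Triode; I_D = 6.14 mA

V_GS = V_G − V_S = 4.21 − 2.2 = 2.01 V; V_DS = V_D − V_S = 2.81 − 2.2 = 0.61 V.
V_ov = V_GS − V_t = 2.01 − 0.44 = 1.57 V.
Since V_DS = 0.61 V < V_ov = 1.57 V, the device is in the triode region.
I_D = k_n [V_ov · V_DS − ½ V_DS²] = 7.96 × [1.57 × 0.61 − 0.5 × 0.61²] = 6.14 mA.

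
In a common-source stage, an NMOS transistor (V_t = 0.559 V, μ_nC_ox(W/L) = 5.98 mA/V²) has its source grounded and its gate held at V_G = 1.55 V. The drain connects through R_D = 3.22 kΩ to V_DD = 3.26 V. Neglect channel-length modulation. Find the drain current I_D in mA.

I_D = 0.957 mA

V_GS = V_G = 1.55 V, so V_ov = 1.55 − 0.559 = 0.991 V.
Assume saturation: I_D = ½ k_n V_ov² = 0.5 × 5.98 × 0.991² = 2.94 mA, giving V_DS = V_DD − I_D R_D = 3.26 − 2.94 × 3.22 = -6.2 V.
But -6.2 V < V_ov = 0.991 V, so the device is actually in triode.
In triode I_D = k_n[V_ov V_DS − ½ V_DS²] and I_D = (V_DD − V_DS)/R_D. Equating: 9.63 V_DS² − 20.08 V_DS + 3.26 = 0, giving V_DS = 0.177 V (the root below V_ov).
I_D = (3.26 − 0.177) / 3.22 = 0.957 mA.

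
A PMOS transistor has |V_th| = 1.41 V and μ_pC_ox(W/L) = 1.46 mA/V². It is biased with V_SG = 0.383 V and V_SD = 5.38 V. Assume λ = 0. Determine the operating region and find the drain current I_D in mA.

V_SG = 0.383 V < |V_th| = 1.41 V, so the transistor is in cutoff.

Cutoff; I_D = 0 mA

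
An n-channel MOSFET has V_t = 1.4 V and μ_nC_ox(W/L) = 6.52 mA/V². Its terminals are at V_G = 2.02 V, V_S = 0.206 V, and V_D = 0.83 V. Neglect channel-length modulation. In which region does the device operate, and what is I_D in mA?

Saturation; I_D = 0.559 mA

V_GS = V_G − V_S = 2.02 − 0.206 = 1.81 V; V_DS = V_D − V_S = 0.83 − 0.206 = 0.624 V.
V_ov = V_GS − V_t = 1.81 − 1.4 = 0.414 V.
Since V_DS = 0.624 V ≥ V_ov = 0.414 V, the device is in saturation.
I_D = ½ k_n V_ov² = 0.5 × 6.52 × 0.414² = 0.559 mA.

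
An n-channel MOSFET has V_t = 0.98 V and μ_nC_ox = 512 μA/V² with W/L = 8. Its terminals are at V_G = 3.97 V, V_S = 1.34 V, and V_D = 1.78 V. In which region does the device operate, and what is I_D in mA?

V_GS = V_G − V_S = 3.97 − 1.34 = 2.63 V; V_DS = V_D − V_S = 1.78 − 1.34 = 0.44 V.
k_n = μ_nC_ox · (W/L) = 4.096 mA/V².
V_ov = V_GS − V_t = 2.63 − 0.98 = 1.65 V.
Since V_DS = 0.44 V < V_ov = 1.65 V, the device is in the triode region.
I_D = k_n [V_ov · V_DS − ½ V_DS²] = 4.096 × [1.65 × 0.44 − 0.5 × 0.44²] = 2.58 mA.

Triode; I_D = 2.58 mA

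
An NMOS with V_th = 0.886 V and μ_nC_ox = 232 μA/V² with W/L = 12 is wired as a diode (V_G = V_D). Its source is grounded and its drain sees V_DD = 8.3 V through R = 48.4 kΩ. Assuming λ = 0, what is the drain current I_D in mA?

I_D = 0.146 mA

With gate tied to drain, V_GS = V_DS ≥ V_GS − V_th, so the device is in saturation.
k_n = μ_nC_ox · (W/L) = 2.784 mA/V².
KCL at the drain: ½ k_n (V_GS − V_th)² = (V_DD − V_GS)/R.
Let x = V_GS − 0.886. Then 67.4 x² + x − 7.414 = 0, giving x = 0.324 V (positive root), so V_GS = 1.21 V.
I_D = (V_DD − V_GS)/R = (8.3 − 1.21) / 48.4 = 0.146 mA.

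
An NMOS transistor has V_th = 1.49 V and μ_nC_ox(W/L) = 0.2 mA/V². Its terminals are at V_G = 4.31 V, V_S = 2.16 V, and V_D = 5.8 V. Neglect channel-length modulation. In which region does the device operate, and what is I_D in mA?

Saturation; I_D = 0.0436 mA

V_GS = V_G − V_S = 4.31 − 2.16 = 2.15 V; V_DS = V_D − V_S = 5.8 − 2.16 = 3.64 V.
V_ov = V_GS − V_th = 2.15 − 1.49 = 0.66 V.
Since V_DS = 3.64 V ≥ V_ov = 0.66 V, the device is in saturation.
I_D = ½ k_n V_ov² = 0.5 × 0.2 × 0.66² = 0.0436 mA.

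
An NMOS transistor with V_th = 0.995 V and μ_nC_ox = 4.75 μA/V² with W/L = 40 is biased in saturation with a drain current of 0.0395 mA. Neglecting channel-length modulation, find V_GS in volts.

V_GS = 1.64 V

k_n = μ_nC_ox · (W/L) = 0.19 mA/V².
In saturation I_D = ½ k_n (V_GS − V_th)², so V_GS − V_th = √(2 I_D / k_n) = √(2 × 0.0395 / 0.19) = 0.645 V.
V_GS = 0.995 + 0.645 = 1.64 V.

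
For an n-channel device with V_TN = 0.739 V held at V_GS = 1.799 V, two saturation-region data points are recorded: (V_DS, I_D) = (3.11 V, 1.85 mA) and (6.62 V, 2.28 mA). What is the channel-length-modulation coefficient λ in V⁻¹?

With V_GS fixed, I_D ∝ (1 + λ V_DS) in saturation, so I_D2/I_D1 = (1 + λ V_DS2)/(1 + λ V_DS1).
2.28/1.85 = 1.232 = (1 + 6.62 λ)/(1 + 3.11 λ).
Solving: λ (I_D1 V_DS2 − I_D2 V_DS1) = I_D2 − I_D1, so λ = (2.28 − 1.85) / (1.85 × 6.62 − 2.28 × 3.11) = 0.43 / 5.16 = 0.0834 V⁻¹.

λ = 0.0834 V⁻¹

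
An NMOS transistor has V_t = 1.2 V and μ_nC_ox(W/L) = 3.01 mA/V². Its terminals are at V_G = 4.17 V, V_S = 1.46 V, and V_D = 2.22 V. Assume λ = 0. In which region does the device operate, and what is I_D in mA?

V_GS = V_G − V_S = 4.17 − 1.46 = 2.71 V; V_DS = V_D − V_S = 2.22 − 1.46 = 0.76 V.
V_ov = V_GS − V_t = 2.71 − 1.2 = 1.51 V.
Since V_DS = 0.76 V < V_ov = 1.51 V, the device is in the triode region.
I_D = k_n [V_ov · V_DS − ½ V_DS²] = 3.01 × [1.51 × 0.76 − 0.5 × 0.76²] = 2.58 mA.

Triode; I_D = 2.58 mA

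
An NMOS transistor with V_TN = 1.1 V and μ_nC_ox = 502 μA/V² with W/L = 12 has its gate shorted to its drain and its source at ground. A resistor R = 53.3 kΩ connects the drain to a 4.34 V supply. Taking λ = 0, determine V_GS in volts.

With gate tied to drain, V_GS = V_DS ≥ V_GS − V_TN, so the device is in saturation.
k_n = μ_nC_ox · (W/L) = 6.024 mA/V².
KCL at the drain: ½ k_n (V_GS − V_TN)² = (V_DD − V_GS)/R.
Let x = V_GS − 1.1. Then 161 x² + x − 3.24 = 0, giving x = 0.139 V (positive root), so V_GS = 1.24 V.
I_D = (V_DD − V_GS)/R = (4.34 − 1.24) / 53.3 = 0.0582 mA.

V_GS = 1.24 V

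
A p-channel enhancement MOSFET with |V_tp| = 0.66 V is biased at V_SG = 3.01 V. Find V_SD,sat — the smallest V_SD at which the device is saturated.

The boundary between triode and saturation is V_SD = V_SG − |V_tp| = V_ov.
V_ov = 3.01 − 0.66 = 2.35 V.

V_SD,sat = 2.35 V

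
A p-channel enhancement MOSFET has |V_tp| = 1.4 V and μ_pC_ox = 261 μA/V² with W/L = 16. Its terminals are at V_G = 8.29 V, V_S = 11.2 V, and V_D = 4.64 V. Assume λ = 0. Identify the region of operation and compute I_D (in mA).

V_SG = V_S − V_G = 11.2 − 8.29 = 2.91 V; V_SD = V_S − V_D = 11.2 − 4.64 = 6.56 V.
k_p = μ_pC_ox · (W/L) = 4.176 mA/V².
V_ov = V_SG − |V_tp| = 2.91 − 1.4 = 1.51 V.
Since V_SD = 6.56 V ≥ V_ov = 1.51 V, the device is in saturation.
I_D = ½ k_p V_ov² = 0.5 × 4.176 × 1.51² = 4.76 mA.

Saturation; I_D = 4.76 mA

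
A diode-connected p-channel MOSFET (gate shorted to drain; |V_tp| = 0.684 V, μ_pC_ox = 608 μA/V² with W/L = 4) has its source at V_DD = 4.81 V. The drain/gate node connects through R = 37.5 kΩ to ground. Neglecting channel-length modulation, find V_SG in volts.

V_SG = 0.974 V

With gate tied to drain, V_SG = V_SD ≥ V_SG − |V_tp|, so the device is in saturation.
k_p = μ_pC_ox · (W/L) = 2.432 mA/V².
KCL at the drain: ½ k_p (V_SG − |V_tp|)² = (V_DD − V_SG)/R.
Let x = V_SG − 0.684. Then 45.6 x² + x − 4.126 = 0, giving x = 0.29 V (positive root), so V_SG = 0.974 V.
I_D = (V_DD − V_SG)/R = (4.81 − 0.974) / 37.5 = 0.102 mA.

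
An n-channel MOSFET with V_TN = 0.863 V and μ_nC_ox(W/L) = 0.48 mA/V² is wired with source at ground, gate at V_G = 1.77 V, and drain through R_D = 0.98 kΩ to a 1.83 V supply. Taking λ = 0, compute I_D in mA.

I_D = 0.197 mA

V_GS = V_G = 1.77 V, so V_ov = 1.77 − 0.863 = 0.907 V.
Assume saturation: I_D = ½ k_n V_ov² = 0.5 × 0.48 × 0.907² = 0.197 mA, giving V_DS = V_DD − I_D R_D = 1.83 − 0.197 × 0.98 = 1.64 V.
V_DS = 1.64 V ≥ V_ov = 0.907 V, confirming saturation.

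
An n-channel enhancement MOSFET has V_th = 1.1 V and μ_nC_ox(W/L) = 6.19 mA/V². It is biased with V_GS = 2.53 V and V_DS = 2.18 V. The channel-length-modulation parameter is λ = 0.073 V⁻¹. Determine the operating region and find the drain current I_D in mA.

Saturation; I_D = 7.34 mA

V_ov = V_GS − V_th = 2.53 − 1.1 = 1.43 V.
Since V_DS = 2.18 V ≥ V_ov = 1.43 V, the device is in saturation.
I_D = ½ k_n V_ov² (1 + λ V_DS) = 0.5 × 6.19 × 1.43² × (1 + 0.073 × 2.18) = 7.34 mA.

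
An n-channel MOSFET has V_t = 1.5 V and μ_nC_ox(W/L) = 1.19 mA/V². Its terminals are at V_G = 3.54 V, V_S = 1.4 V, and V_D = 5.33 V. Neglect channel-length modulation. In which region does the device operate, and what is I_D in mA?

V_GS = V_G − V_S = 3.54 − 1.4 = 2.14 V; V_DS = V_D − V_S = 5.33 − 1.4 = 3.93 V.
V_ov = V_GS − V_t = 2.14 − 1.5 = 0.64 V.
Since V_DS = 3.93 V ≥ V_ov = 0.64 V, the device is in saturation.
I_D = ½ k_n V_ov² = 0.5 × 1.19 × 0.64² = 0.244 mA.

Saturation; I_D = 0.244 mA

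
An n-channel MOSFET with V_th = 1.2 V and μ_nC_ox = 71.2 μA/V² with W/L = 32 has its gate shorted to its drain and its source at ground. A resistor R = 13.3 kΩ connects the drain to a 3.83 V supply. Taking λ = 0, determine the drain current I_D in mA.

With gate tied to drain, V_GS = V_DS ≥ V_GS − V_th, so the device is in saturation.
k_n = μ_nC_ox · (W/L) = 2.278 mA/V².
KCL at the drain: ½ k_n (V_GS − V_th)² = (V_DD − V_GS)/R.
Let x = V_GS − 1.2. Then 15.2 x² + x − 2.63 = 0, giving x = 0.385 V (positive root), so V_GS = 1.58 V.
I_D = (V_DD − V_GS)/R = (3.83 − 1.58) / 13.3 = 0.169 mA.

I_D = 0.169 mA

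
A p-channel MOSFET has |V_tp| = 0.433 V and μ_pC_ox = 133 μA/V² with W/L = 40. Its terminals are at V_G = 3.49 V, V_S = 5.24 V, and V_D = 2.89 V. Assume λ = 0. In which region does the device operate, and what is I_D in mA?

Saturation; I_D = 4.61 mA

V_SG = V_S − V_G = 5.24 − 3.49 = 1.75 V; V_SD = V_S − V_D = 5.24 − 2.89 = 2.35 V.
k_p = μ_pC_ox · (W/L) = 5.32 mA/V².
V_ov = V_SG − |V_tp| = 1.75 − 0.433 = 1.32 V.
Since V_SD = 2.35 V ≥ V_ov = 1.32 V, the device is in saturation.
I_D = ½ k_p V_ov² = 0.5 × 5.32 × 1.32² = 4.61 mA.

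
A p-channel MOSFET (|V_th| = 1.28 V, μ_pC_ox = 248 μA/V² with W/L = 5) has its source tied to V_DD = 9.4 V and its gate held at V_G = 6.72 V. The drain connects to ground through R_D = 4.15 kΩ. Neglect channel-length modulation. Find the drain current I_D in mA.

V_SG = V_DD − V_G = 9.4 − 6.72 = 2.68 V, so V_ov = 2.68 − 1.28 = 1.4 V.
k_p = μ_pC_ox · (W/L) = 1.24 mA/V².
Assume saturation: I_D = ½ k_p V_ov² = 0.5 × 1.24 × 1.4² = 1.22 mA, giving V_SD = V_DD − I_D R_D = 9.4 − 1.22 × 4.15 = 4.36 V.
V_SD = 4.36 V ≥ V_ov = 1.4 V, confirming saturation.

I_D = 1.22 mA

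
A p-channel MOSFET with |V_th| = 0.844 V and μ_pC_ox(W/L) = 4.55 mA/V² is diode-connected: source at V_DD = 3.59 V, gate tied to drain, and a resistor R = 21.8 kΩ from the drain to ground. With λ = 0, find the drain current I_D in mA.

With gate tied to drain, V_SG = V_SD ≥ V_SG − |V_th|, so the device is in saturation.
KCL at the drain: ½ k_p (V_SG − |V_th|)² = (V_DD − V_SG)/R.
Let x = V_SG − 0.844. Then 49.6 x² + x − 2.746 = 0, giving x = 0.225 V (positive root), so V_SG = 1.07 V.
I_D = (V_DD − V_SG)/R = (3.59 − 1.07) / 21.8 = 0.116 mA.

I_D = 0.116 mA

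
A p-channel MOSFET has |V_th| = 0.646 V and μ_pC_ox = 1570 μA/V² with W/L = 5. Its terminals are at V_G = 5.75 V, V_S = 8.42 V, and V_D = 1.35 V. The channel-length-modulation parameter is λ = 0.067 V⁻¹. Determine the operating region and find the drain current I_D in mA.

V_SG = V_S − V_G = 8.42 − 5.75 = 2.67 V; V_SD = V_S − V_D = 8.42 − 1.35 = 7.07 V.
k_p = μ_pC_ox · (W/L) = 7.85 mA/V².
V_ov = V_SG − |V_th| = 2.67 − 0.646 = 2.02 V.
Since V_SD = 7.07 V ≥ V_ov = 2.02 V, the device is in saturation.
I_D = ½ k_p V_ov² (1 + λ V_SD) = 0.5 × 7.85 × 2.02² × (1 + 0.067 × 7.07) = 23.7 mA.

Saturation; I_D = 23.7 mA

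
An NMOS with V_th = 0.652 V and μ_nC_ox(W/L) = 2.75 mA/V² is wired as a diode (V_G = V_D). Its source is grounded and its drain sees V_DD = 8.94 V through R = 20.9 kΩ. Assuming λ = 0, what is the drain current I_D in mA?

I_D = 0.372 mA

With gate tied to drain, V_GS = V_DS ≥ V_GS − V_th, so the device is in saturation.
KCL at the drain: ½ k_n (V_GS − V_th)² = (V_DD − V_GS)/R.
Let x = V_GS − 0.652. Then 28.7 x² + x − 8.288 = 0, giving x = 0.52 V (positive root), so V_GS = 1.17 V.
I_D = (V_DD − V_GS)/R = (8.94 − 1.17) / 20.9 = 0.372 mA.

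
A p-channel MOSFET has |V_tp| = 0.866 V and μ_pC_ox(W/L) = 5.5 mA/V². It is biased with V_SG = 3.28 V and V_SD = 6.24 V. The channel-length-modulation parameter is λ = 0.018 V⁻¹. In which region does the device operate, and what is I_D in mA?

V_ov = V_SG − |V_tp| = 3.28 − 0.866 = 2.41 V.
Since V_SD = 6.24 V ≥ V_ov = 2.41 V, the device is in saturation.
I_D = ½ k_p V_ov² (1 + λ V_SD) = 0.5 × 5.5 × 2.41² × (1 + 0.018 × 6.24) = 17.8 mA.

Saturation; I_D = 17.8 mA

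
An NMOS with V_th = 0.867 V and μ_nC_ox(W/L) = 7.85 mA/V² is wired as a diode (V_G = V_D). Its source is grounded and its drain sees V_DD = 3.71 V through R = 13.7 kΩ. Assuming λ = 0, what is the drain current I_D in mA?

With gate tied to drain, V_GS = V_DS ≥ V_GS − V_th, so the device is in saturation.
KCL at the drain: ½ k_n (V_GS − V_th)² = (V_DD − V_GS)/R.
Let x = V_GS − 0.867. Then 53.8 x² + x − 2.843 = 0, giving x = 0.221 V (positive root), so V_GS = 1.09 V.
I_D = (V_DD − V_GS)/R = (3.71 − 1.09) / 13.7 = 0.191 mA.

I_D = 0.191 mA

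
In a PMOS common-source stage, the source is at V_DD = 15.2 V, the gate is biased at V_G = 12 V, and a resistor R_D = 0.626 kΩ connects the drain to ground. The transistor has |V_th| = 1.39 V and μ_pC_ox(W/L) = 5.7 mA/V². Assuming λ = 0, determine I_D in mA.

V_SG = V_DD − V_G = 15.2 − 12 = 3.2 V, so V_ov = 3.2 − 1.39 = 1.81 V.
Assume saturation: I_D = ½ k_p V_ov² = 0.5 × 5.7 × 1.81² = 9.34 mA, giving V_SD = V_DD − I_D R_D = 15.2 − 9.34 × 0.626 = 9.36 V.
V_SD = 9.36 V ≥ V_ov = 1.81 V, confirming saturation.

I_D = 9.34 mA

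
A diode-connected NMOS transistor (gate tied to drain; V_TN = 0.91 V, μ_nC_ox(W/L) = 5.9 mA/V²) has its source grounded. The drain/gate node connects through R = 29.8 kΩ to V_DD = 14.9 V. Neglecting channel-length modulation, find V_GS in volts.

V_GS = 1.30 V

With gate tied to drain, V_GS = V_DS ≥ V_GS − V_TN, so the device is in saturation.
KCL at the drain: ½ k_n (V_GS − V_TN)² = (V_DD − V_GS)/R.
Let x = V_GS − 0.91. Then 87.9 x² + x − 13.99 = 0, giving x = 0.393 V (positive root), so V_GS = 1.3 V.
I_D = (V_DD − V_GS)/R = (14.9 − 1.3) / 29.8 = 0.456 mA.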